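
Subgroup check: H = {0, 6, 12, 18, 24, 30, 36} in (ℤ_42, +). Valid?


Subgroup test for H = {0, 6, 12, 18, 24, 30, 36} in (ℤ_42, +):
(1) 0 ∈ H? Yes
(2) Closure: for all a,b ∈ H, (a+b) mod 42 ∈ H? Yes
(3) Inverses: for all a ∈ H, -a mod 42 ∈ H? Yes

Yes, H is a subgroup of ℤ_42


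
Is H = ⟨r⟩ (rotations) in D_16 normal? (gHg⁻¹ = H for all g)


H = ⟨r⟩ (rotations) in D_16
The rotation subgroup ⟨r⟩ has index 2 in D_16, so it is normal

Yes, normal subgroup


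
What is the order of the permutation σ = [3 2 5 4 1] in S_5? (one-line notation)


Cycle decomposition: (1 3 5)
Cycle lengths: 3
Order = lcm(3) = 3

ord(σ) = 3


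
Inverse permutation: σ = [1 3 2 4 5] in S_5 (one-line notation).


To find σ⁻¹, swap domain and range:
σ(1) = 1 → σ⁻¹(1) = 1
σ(2) = 3 → σ⁻¹(3) = 2
σ(3) = 2 → σ⁻¹(2) = 3
σ(4) = 4 → σ⁻¹(4) = 4
σ(5) = 5 → σ⁻¹(5) = 5

σ⁻¹ = [1 3 2 4 5]


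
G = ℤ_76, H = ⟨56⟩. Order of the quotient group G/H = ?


|⟨56⟩| = n / gcd(56, 76) = 76 / 4 = 19
H is normal (ℤ_76 is abelian).
|G/H| = |G| / |H| = 76 / 19 = 4

|G/H| = 4


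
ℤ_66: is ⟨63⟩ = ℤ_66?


g generates ℤ_n iff gcd(g, n) = 1
gcd(63, 66) = 3
Since gcd = 3 ≠ 1, ⟨63⟩ has order 22 < 66, so 63 is not a generator.

No, 63 does not generate ℤ_66


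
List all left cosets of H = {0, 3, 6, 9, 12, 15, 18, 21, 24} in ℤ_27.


H = {0, 3, 6, 9, 12, 15, 18, 21, 24}, |H| = 9
Number of cosets = |G|/|H| = 27/9 = 3
0 + H = {0, 3, 6, 9, 12, 15, 18, 21, 24}
1 + H = {1, 4, 7, 10, 13, 16, 19, 22, 25}
2 + H = {2, 5, 8, 11, 14, 17, 20, 23, 26}

Cosets: 0+H={0,3,6,9,12,15,18,21,24}; 1+H={1,4,7,10,13,16,19,22,25}; 2+H={2,5,8,11,14,17,20,23,26}


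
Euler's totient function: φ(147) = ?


Factor n: 147 = 3 × 7^2
φ(n) = n · ∏(1 - 1/p) over distinct primes p | n
φ(147) = 147 · (1 - 1/3) · (1 - 1/7) = 84

φ(147) = 84


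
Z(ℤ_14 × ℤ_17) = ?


Z(G) = {g ∈ G | gx = xg for all x ∈ G}
Direct product of abelian groups is abelian, so Z(G) = G

Z(ℤ_14 × ℤ_17) = ℤ_14 × ℤ_17


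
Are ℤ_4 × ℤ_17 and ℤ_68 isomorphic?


Comparing ℤ_4 × ℤ_17 and ℤ_68:
gcd(4,17) = 1, so ℤ_4 × ℤ_17 ≅ ℤ_68 (CRT)

Yes, ℤ_4 × ℤ_17 ≅ ℤ_68


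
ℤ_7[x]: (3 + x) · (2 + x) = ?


Expand and collect like terms; reduce coefficients mod 7:
x^0: 3·2 = 6 ≡ 6 (mod 7)
x^1: 3·1 + 1·2 = 5 ≡ 5 (mod 7)
x^2: 1·1 = 1 ≡ 1 (mod 7)
Result: 6 + 5x + x^2

f · g = 6 + 5x + x^2


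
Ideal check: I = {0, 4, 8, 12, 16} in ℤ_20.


Check ideal conditions for I = {0, 4, 8, 12, 16} in ℤ_20:
(1) I is an additive subgroup? Yes
(2) For r ∈ ℤ_20 and a ∈ I: r·a ∈ I? Yes

Yes, I is an ideal of ℤ_20


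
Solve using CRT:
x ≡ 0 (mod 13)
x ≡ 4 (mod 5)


m₁ = 13, m₂ = 5, gcd = 1, so CRT applies. M = m₁·m₂ = 65
Let M₁ = M/m₁ = 5, M₂ = M/m₂ = 13
Find y₁ ≡ M₁⁻¹ (mod m₁): 5⁻¹ ≡ 8 (mod 13)
Find y₂ ≡ M₂⁻¹ (mod m₂): 13⁻¹ ≡ 2 (mod 5)
x = a₁·M₁·y₁ + a₂·M₂·y₂ = 0·5·8 + 4·13·2 = 104
Reduce mod 65: x ≡ 39
Check: 39 mod 13 = 0 ✓, 39 mod 5 = 4 ✓

x ≡ 39 (mod 65)


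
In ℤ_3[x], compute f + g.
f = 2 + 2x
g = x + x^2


Add coefficients mod 3:
x^0: 2 + 0 = 2 (mod 3)
x^1: 2 + 1 = 0 (mod 3)
x^2: 0 + 1 = 1 (mod 3)
Result: 2 + x^2

f + g = 2 + x^2


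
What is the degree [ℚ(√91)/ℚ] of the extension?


√91 has minimal polynomial x² - 91 (irreducible over ℚ since 91 is squarefree)

[ℚ(√91)/ℚ] = 2


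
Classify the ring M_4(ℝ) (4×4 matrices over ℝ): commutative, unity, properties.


Matrix multiplication is non-commutative for n ≥ 2; the identity matrix I is the unity; singular matrices give zero divisors, so not an integral domain
Commutative: No
Integral domain: No
Has unity: Yes

M_4(ℝ) (4×4 matrices over ℝ): Commutative=No, Unity=Yes


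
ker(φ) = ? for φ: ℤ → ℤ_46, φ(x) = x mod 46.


Kernel = preimage of identity
ker(φ) = {x ∈ ℤ : x ≡ 0 (mod 46)} = 46ℤ = {0, ±46, ±92, ...}

ker(φ) = 46ℤ


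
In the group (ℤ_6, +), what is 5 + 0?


Operation: addition mod 6
5 + 0 = (a + b) mod 6 with a = 5, b = 0

5 + 0 = 5


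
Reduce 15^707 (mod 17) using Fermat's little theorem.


Fermat's little theorem: if p is prime and gcd(a,p)=1, then a^(p-1) ≡ 1 (mod p)
p = 17 is prime, gcd(15,17) = 1
Reduce exponent: 707 mod 16 = 3
So 15^707 ≡ 15^3 (mod 17)
15^3 mod 17 = 9

15^707 ≡ 9 (mod 17)


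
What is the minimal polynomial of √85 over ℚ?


√85 satisfies x² - 85 = 0, irreducible over ℚ since 85 is squarefree

Minimal polynomial: x² - 85


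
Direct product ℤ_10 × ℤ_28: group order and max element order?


|ℤ_10 × ℤ_28| = 10 × 28 = 280
Max element order = lcm(10,28) = 140
Cyclic? No (gcd=2)

|ℤ_10×ℤ_28| = 280, max element order = 140


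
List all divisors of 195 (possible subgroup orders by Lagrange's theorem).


Lagrange's theorem: |H| divides |G|
|G| = 195
Divisors of 195: 1, 3, 5, 13, 15, 39, 65, 195

Possible subgroup orders: {1, 3, 5, 13, 15, 39, 65, 195}


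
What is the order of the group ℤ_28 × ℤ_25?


|A × B| = |A| · |B|
|ℤ_28 × ℤ_25| = 28 × 25 = 700

|ℤ_28 × ℤ_25| = 700


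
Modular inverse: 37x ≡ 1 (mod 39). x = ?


Use the extended Euclidean algorithm to write 1 = 37·s + 39·t; then s mod 39 is the inverse.
Euclidean algorithm:
  37 = 0·39 + 37
  39 = 1·37 + 2
  37 = 18·2 + 1
  2 = 2·1 + 0
gcd(37,39) = 1
Back-substitution gives: 37·(19) + 39·(-18) = 1
So 37⁻¹ ≡ 19 ≡ 19 (mod 39)
Check: 37 × 19 = 703 ≡ 1 (mod 39) ✓

37⁻¹ ≡ 19 (mod 39)


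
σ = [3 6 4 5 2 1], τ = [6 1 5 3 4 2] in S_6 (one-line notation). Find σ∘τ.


σ∘τ: apply τ first, then σ
1 →τ 6 →σ 1
2 →τ 1 →σ 3
3 →τ 5 →σ 2
4 →τ 3 →σ 4
5 →τ 4 →σ 5
6 →τ 2 →σ 6

σ∘τ = [1 3 2 4 5 6]


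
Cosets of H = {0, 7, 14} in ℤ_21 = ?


H = {0, 7, 14}, |H| = 3
Number of cosets = |G|/|H| = 21/3 = 7
0 + H = {0, 7, 14}
1 + H = {1, 8, 15}
2 + H = {2, 9, 16}
3 + H = {3, 10, 17}
4 + H = {4, 11, 18}
5 + H = {5, 12, 19}
6 + H = {6, 13, 20}

Cosets: 0+H={0,7,14}; 1+H={1,8,15}; 2+H={2,9,16}; 3+H={3,10,17}; 4+H={4,11,18}; 5+H={5,12,19}; 6+H={6,13,20}


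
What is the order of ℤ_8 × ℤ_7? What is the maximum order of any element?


|ℤ_8 × ℤ_7| = 8 × 7 = 56
Max element order = lcm(8,7) = 56
Cyclic? Yes (gcd=1)

|ℤ_8×ℤ_7| = 56, max element order = 56


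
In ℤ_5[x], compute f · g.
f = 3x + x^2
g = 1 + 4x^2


Expand and collect like terms; reduce coefficients mod 5:
x^0: 0·1 = 0 ≡ 0 (mod 5)
x^1: 0·0 + 3·1 = 3 ≡ 3 (mod 5)
x^2: 0·4 + 3·0 + 1·1 = 1 ≡ 1 (mod 5)
x^3: 3·4 + 1·0 = 12 ≡ 2 (mod 5)
x^4: 1·4 = 4 ≡ 4 (mod 5)
Result: 3x + x^2 + 2x^3 + 4x^4

f · g = 3x + x^2 + 2x^3 + 4x^4


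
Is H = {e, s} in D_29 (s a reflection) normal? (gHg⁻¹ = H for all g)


H = {e, s} in D_29 (s a reflection)
r·s·r⁻¹ = sr⁻² ≠ s for n ≥ 3, so {e, s} is not closed under conjugation

No, not a normal subgroup


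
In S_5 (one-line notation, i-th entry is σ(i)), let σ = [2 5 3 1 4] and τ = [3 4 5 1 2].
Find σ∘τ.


σ∘τ: apply τ first, then σ
1 →τ 3 →σ 3
2 →τ 4 →σ 1
3 →τ 5 →σ 4
4 →τ 1 →σ 2
5 →τ 2 →σ 5

σ∘τ = [3 1 4 2 5]


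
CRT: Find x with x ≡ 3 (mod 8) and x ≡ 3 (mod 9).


m₁ = 8, m₂ = 9, gcd = 1, so CRT applies. M = m₁·m₂ = 72
Let M₁ = M/m₁ = 9, M₂ = M/m₂ = 8
Find y₁ ≡ M₁⁻¹ (mod m₁): 9⁻¹ ≡ 1 (mod 8)
Find y₂ ≡ M₂⁻¹ (mod m₂): 8⁻¹ ≡ 8 (mod 9)
x = a₁·M₁·y₁ + a₂·M₂·y₂ = 3·9·1 + 3·8·8 = 219
Reduce mod 72: x ≡ 3
Check: 3 mod 8 = 3 ✓, 3 mod 9 = 3 ✓

x ≡ 3 (mod 72)


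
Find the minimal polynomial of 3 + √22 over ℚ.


Let α = 3 + √22. Then α - 3 = √22, so (α - 3)² = 22, giving α² - 6α - 13 = 0. Degree 2 and α ∉ ℚ, so this is the minimal polynomial.

Minimal polynomial: x² - 6x - 13


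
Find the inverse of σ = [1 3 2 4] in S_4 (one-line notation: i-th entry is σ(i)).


To find σ⁻¹, swap domain and range:
σ(1) = 1 → σ⁻¹(1) = 1
σ(2) = 3 → σ⁻¹(3) = 2
σ(3) = 2 → σ⁻¹(2) = 3
σ(4) = 4 → σ⁻¹(4) = 4

σ⁻¹ = [1 3 2 4]


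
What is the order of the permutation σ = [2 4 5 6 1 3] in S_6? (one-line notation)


Cycle decomposition: (1 2 4 6 3 5)
Cycle lengths: 6
Order = lcm(6) = 6

ord(σ) = 6


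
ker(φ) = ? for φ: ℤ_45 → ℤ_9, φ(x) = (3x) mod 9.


Kernel = preimage of identity
ker(φ) = {x ∈ ℤ_45 : 3x ≡ 0 (mod 9)}. Since 9 | 45, φ is well-defined. The kernel is the cyclic subgroup ⟨3⟩ of ℤ_45 (order 15), i.e. {0, 3, 6, 9, 12, 15, 18, 21, 24, 27, 30, 33, 36, 39, 42}

ker(φ) = {0, 3, 6, 9, 12, 15, 18, 21, 24, 27, 30, 33, 36, 39, 42}


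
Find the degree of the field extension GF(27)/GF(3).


GF(27) = GF(3^3), so the extension degree is 3

[GF(27)/GF(3)] = 3


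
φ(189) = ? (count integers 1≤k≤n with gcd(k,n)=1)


Factor n: 189 = 3^3 × 7
φ(n) = n · ∏(1 - 1/p) over distinct primes p | n
φ(189) = 189 · (1 - 1/3) · (1 - 1/7) = 108

φ(189) = 108


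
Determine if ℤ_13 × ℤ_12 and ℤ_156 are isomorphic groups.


Comparing ℤ_13 × ℤ_12 and ℤ_156:
gcd(13,12) = 1, so ℤ_13 × ℤ_12 ≅ ℤ_156 (CRT)

Yes, ℤ_13 × ℤ_12 ≅ ℤ_156


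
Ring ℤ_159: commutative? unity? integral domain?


ℤ_159 is a commutative ring with unity 1; 159 = 3×53 is composite, so 3·53 ≡ 0 gives zero divisors (not an integral domain)
Commutative: Yes
Integral domain: No
Has unity: Yes

ℤ_159: Commutative=Yes, Unity=Yes


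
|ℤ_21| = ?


ℤ_n has n elements.

|ℤ_21| = 21


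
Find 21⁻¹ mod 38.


Use the extended Euclidean algorithm to write 1 = 21·s + 38·t; then s mod 38 is the inverse.
Euclidean algorithm:
  21 = 0·38 + 21
  38 = 1·21 + 17
  21 = 1·17 + 4
  17 = 4·4 + 1
  4 = 4·1 + 0
gcd(21,38) = 1
Back-substitution gives: 21·(-9) + 38·(5) = 1
So 21⁻¹ ≡ -9 ≡ 29 (mod 38)
Check: 21 × 29 = 609 ≡ 1 (mod 38) ✓

21⁻¹ ≡ 29 (mod 38)


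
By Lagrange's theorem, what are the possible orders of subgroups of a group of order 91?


Lagrange's theorem: |H| divides |G|
|G| = 91
Divisors of 91: 1, 7, 13, 91

Possible subgroup orders: {1, 7, 13, 91}


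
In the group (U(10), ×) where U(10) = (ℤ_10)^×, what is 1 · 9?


Operation: multiplication mod 10
1 · 9 = (a × b) mod 10 with a = 1, b = 9

1 · 9 = 9


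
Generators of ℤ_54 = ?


g generates ℤ_n iff gcd(g,n) = 1
Prime factors of 54: 2, 3
Generators are g ∈ {1,...,53} not divisible by any of these primes.
Generators: {1, 5, 7, 11, 13, 17, 19, 23, 25, 29, 31, 35, 37, 41, 43, 47, 49, 53}
Number of generators = φ(54) = 18

Generators of ℤ_54 = {1, 5, 7, 11, 13, 17, 19, 23, 25, 29, 31, 35, 37, 41, 43, 47, 49, 53}


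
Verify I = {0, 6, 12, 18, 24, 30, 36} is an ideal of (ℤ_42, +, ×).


Check ideal conditions for I = {0, 6, 12, 18, 24, 30, 36} in ℤ_42:
(1) I is an additive subgroup? Yes
(2) For r ∈ ℤ_42 and a ∈ I: r·a ∈ I? Yes

Yes, I is an ideal of ℤ_42


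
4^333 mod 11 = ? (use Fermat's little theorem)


Fermat's little theorem: if p is prime and gcd(a,p)=1, then a^(p-1) ≡ 1 (mod p)
p = 11 is prime, gcd(4,11) = 1
Reduce exponent: 333 mod 10 = 3
So 4^333 ≡ 4^3 (mod 11)
4^3 mod 11 = 9

4^333 ≡ 9 (mod 11)


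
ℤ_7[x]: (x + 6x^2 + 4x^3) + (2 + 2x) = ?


Add coefficients mod 7:
x^0: 0 + 2 = 2 (mod 7)
x^1: 1 + 2 = 3 (mod 7)
x^2: 6 + 0 = 6 (mod 7)
x^3: 4 + 0 = 4 (mod 7)
Result: 2 + 3x + 6x^2 + 4x^3

f + g = 2 + 3x + 6x^2 + 4x^3


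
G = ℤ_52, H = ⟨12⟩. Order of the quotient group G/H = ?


|⟨12⟩| = n / gcd(12, 52) = 52 / 4 = 13
H is normal (ℤ_52 is abelian).
|G/H| = |G| / |H| = 52 / 13 = 4

|G/H| = 4


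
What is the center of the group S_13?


Z(G) = {g ∈ G | gx = xg for all x ∈ G}
S_n is non-abelian for n ≥ 3; Z(S_13) is trivial

Z(S_13) = {e}


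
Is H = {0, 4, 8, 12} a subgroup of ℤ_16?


Subgroup test for H = {0, 4, 8, 12} in (ℤ_16, +):
(1) 0 ∈ H? Yes
(2) Closure: for all a,b ∈ H, (a+b) mod 16 ∈ H? Yes
(3) Inverses: for all a ∈ H, -a mod 16 ∈ H? Yes

Yes, H is a subgroup of ℤ_16


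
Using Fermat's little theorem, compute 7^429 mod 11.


Fermat's little theorem: if p is prime and gcd(a,p)=1, then a^(p-1) ≡ 1 (mod p)
p = 11 is prime, gcd(7,11) = 1
Reduce exponent: 429 mod 10 = 9
So 7^429 ≡ 7^9 (mod 11)
7^9 mod 11 = 8

7^429 ≡ 8 (mod 11)


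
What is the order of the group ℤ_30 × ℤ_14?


|A × B| = |A| · |B|
|ℤ_30 × ℤ_14| = 30 × 14 = 420

|ℤ_30 × ℤ_14| = 420


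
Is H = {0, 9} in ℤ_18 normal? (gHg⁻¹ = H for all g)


H = {0, 9} in ℤ_18
ℤ_18 is abelian; every subgroup of an abelian group is normal

Yes, normal subgroup


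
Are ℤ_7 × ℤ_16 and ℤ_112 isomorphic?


Comparing ℤ_7 × ℤ_16 and ℤ_112:
gcd(7,16) = 1, so ℤ_7 × ℤ_16 ≅ ℤ_112 (CRT)

Yes, ℤ_7 × ℤ_16 ≅ ℤ_112


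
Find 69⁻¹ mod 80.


Use the extended Euclidean algorithm to write 1 = 69·s + 80·t; then s mod 80 is the inverse.
Euclidean algorithm:
  69 = 0·80 + 69
  80 = 1·69 + 11
  69 = 6·11 + 3
  11 = 3·3 + 2
  3 = 1·2 + 1
  2 = 2·1 + 0
gcd(69,80) = 1
Back-substitution gives: 69·(29) + 80·(-25) = 1
So 69⁻¹ ≡ 29 ≡ 29 (mod 80)
Check: 69 × 29 = 2001 ≡ 1 (mod 80) ✓

69⁻¹ ≡ 29 (mod 80)


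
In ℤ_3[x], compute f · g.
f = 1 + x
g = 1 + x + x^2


Expand and collect like terms; reduce coefficients mod 3:
x^0: 1·1 = 1 ≡ 1 (mod 3)
x^1: 1·1 + 1·1 = 2 ≡ 2 (mod 3)
x^2: 1·1 + 1·1 = 2 ≡ 2 (mod 3)
x^3: 1·1 = 1 ≡ 1 (mod 3)
Result: 1 + 2x + 2x^2 + x^3

f · g = 1 + 2x + 2x^2 + x^3


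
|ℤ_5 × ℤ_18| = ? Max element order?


|ℤ_5 × ℤ_18| = 5 × 18 = 90
Max element order = lcm(5,18) = 90
Cyclic? Yes (gcd=1)

|ℤ_5×ℤ_18| = 90, max element order = 90


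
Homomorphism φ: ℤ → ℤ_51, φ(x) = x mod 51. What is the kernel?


Kernel = preimage of identity
ker(φ) = {x ∈ ℤ : x ≡ 0 (mod 51)} = 51ℤ = {0, ±51, ±102, ...}

ker(φ) = 51ℤ


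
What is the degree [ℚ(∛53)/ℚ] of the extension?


∛53 has minimal polynomial x³ - 53 (irreducible over ℚ since 53 is not a perfect cube)

[ℚ(∛53)/ℚ] = 3


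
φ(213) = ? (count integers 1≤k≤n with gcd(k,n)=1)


Factor n: 213 = 3 × 71
φ(n) = n · ∏(1 - 1/p) over distinct primes p | n
φ(213) = 213 · (1 - 1/3) · (1 - 1/71) = 140

φ(213) = 140


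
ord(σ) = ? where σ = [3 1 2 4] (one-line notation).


Cycle decomposition: (1 3 2)
Cycle lengths: 3
Order = lcm(3) = 3

ord(σ) = 3


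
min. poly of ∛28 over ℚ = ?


∛28 satisfies x³ - 28 = 0, irreducible over ℚ (no rational root; 28 is not a perfect cube)

Minimal polynomial: x³ - 28


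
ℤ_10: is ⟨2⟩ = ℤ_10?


g generates ℤ_n iff gcd(g, n) = 1
gcd(2, 10) = 2
Since gcd = 2 ≠ 1, ⟨2⟩ has order 5 < 10, so 2 is not a generator.

No, 2 does not generate ℤ_10


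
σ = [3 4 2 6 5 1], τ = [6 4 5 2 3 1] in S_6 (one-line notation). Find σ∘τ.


σ∘τ: apply τ first, then σ
1 →τ 6 →σ 1
2 →τ 4 →σ 6
3 →τ 5 →σ 5
4 →τ 2 →σ 4
5 →τ 3 →σ 2
6 →τ 1 →σ 3

σ∘τ = [1 6 5 4 2 3]


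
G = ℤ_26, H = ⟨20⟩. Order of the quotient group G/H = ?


|⟨20⟩| = n / gcd(20, 26) = 26 / 2 = 13
H is normal (ℤ_26 is abelian).
|G/H| = |G| / |H| = 26 / 13 = 2

|G/H| = 2


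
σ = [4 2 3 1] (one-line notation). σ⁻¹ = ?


To find σ⁻¹, swap domain and range:
σ(1) = 4 → σ⁻¹(4) = 1
σ(2) = 2 → σ⁻¹(2) = 2
σ(3) = 3 → σ⁻¹(3) = 3
σ(4) = 1 → σ⁻¹(1) = 4

σ⁻¹ = [4 2 3 1]


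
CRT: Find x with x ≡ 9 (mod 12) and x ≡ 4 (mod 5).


m₁ = 12, m₂ = 5, gcd = 1, so CRT applies. M = m₁·m₂ = 60
Let M₁ = M/m₁ = 5, M₂ = M/m₂ = 12
Find y₁ ≡ M₁⁻¹ (mod m₁): 5⁻¹ ≡ 5 (mod 12)
Find y₂ ≡ M₂⁻¹ (mod m₂): 12⁻¹ ≡ 3 (mod 5)
x = a₁·M₁·y₁ + a₂·M₂·y₂ = 9·5·5 + 4·12·3 = 369
Reduce mod 60: x ≡ 9
Check: 9 mod 12 = 9 ✓, 9 mod 5 = 4 ✓

x ≡ 9 (mod 60)


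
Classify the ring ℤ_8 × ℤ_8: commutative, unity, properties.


Direct product ring; commutative with unity (1,1); but (1,0)·(0,1) = (0,0) gives zero divisors, so not an integral domain
Commutative: Yes
Integral domain: No
Has unity: Yes

ℤ_8 × ℤ_8: Commutative=Yes, Unity=Yes


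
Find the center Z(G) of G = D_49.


Z(G) = {g ∈ G | gx = xg for all x ∈ G}
For odd n, Z(D_n) = {e}: no nontrivial rotation commutes with all reflections

Z(D_49) = {e}


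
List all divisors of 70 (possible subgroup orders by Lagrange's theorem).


Lagrange's theorem: |H| divides |G|
|G| = 70
Divisors of 70: 1, 2, 5, 7, 10, 14, 35, 70

Possible subgroup orders: {1, 2, 5, 7, 10, 14, 35, 70}


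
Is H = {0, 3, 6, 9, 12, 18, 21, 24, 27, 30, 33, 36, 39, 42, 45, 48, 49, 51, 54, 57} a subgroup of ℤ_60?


Subgroup test for H = {0, 3, 6, 9, 12, 18, 21, 24, 27, 30, 33, 36, 39, 42, 45, 48, 49, 51, 54, 57} in (ℤ_60, +):
(1) 0 ∈ H? Yes
(2) Closure: for all a,b ∈ H, (a+b) mod 60 ∈ H? No  [counterexample: 3 + 12 = 15 ∉ H]
(3) Inverses: for all a ∈ H, -a mod 60 ∈ H? No

No, H is not a subgroup of ℤ_60


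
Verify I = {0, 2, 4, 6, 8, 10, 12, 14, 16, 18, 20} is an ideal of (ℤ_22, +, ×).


Check ideal conditions for I = {0, 2, 4, 6, 8, 10, 12, 14, 16, 18, 20} in ℤ_22:
(1) I is an additive subgroup? Yes
(2) For r ∈ ℤ_22 and a ∈ I: r·a ∈ I? Yes

Yes, I is an ideal of ℤ_22


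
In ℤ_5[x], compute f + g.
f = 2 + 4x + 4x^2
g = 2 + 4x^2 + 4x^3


Add coefficients mod 5:
x^0: 2 + 2 = 4 (mod 5)
x^1: 4 + 0 = 4 (mod 5)
x^2: 4 + 4 = 3 (mod 5)
x^3: 0 + 4 = 4 (mod 5)
Result: 4 + 4x + 3x^2 + 4x^3

f + g = 4 + 4x + 3x^2 + 4x^3


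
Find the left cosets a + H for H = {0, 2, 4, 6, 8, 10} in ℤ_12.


H = {0, 2, 4, 6, 8, 10}, |H| = 6
Number of cosets = |G|/|H| = 12/6 = 2
0 + H = {0, 2, 4, 6, 8, 10}
1 + H = {1, 3, 5, 7, 9, 11}

Cosets: 0+H={0,2,4,6,8,10}; 1+H={1,3,5,7,9,11}


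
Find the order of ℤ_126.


ℤ_n has n elements.

|ℤ_126| = 126


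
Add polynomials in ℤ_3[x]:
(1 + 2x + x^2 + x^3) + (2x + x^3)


Add coefficients mod 3:
x^0: 1 + 0 = 1 (mod 3)
x^1: 2 + 2 = 1 (mod 3)
x^2: 1 + 0 = 1 (mod 3)
x^3: 1 + 1 = 2 (mod 3)
Result: 1 + x + x^2 + 2x^3

f + g = 1 + x + x^2 + 2x^3


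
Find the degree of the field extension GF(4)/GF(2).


GF(4) = GF(2^2), so the extension degree is 2

[GF(4)/GF(2)] = 2


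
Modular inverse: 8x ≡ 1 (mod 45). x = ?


Use the extended Euclidean algorithm to write 1 = 8·s + 45·t; then s mod 45 is the inverse.
Euclidean algorithm:
  8 = 0·45 + 8
  45 = 5·8 + 5
  8 = 1·5 + 3
  5 = 1·3 + 2
  3 = 1·2 + 1
  2 = 2·1 + 0
gcd(8,45) = 1
Back-substitution gives: 8·(17) + 45·(-3) = 1
So 8⁻¹ ≡ 17 ≡ 17 (mod 45)
Check: 8 × 17 = 136 ≡ 1 (mod 45) ✓

8⁻¹ ≡ 17 (mod 45)


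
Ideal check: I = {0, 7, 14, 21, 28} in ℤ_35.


Check ideal conditions for I = {0, 7, 14, 21, 28} in ℤ_35:
(1) I is an additive subgroup? Yes
(2) For r ∈ ℤ_35 and a ∈ I: r·a ∈ I? Yes

Yes, I is an ideal of ℤ_35


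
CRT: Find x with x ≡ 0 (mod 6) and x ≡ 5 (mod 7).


m₁ = 6, m₂ = 7, gcd = 1, so CRT applies. M = m₁·m₂ = 42
Let M₁ = M/m₁ = 7, M₂ = M/m₂ = 6
Find y₁ ≡ M₁⁻¹ (mod m₁): 7⁻¹ ≡ 1 (mod 6)
Find y₂ ≡ M₂⁻¹ (mod m₂): 6⁻¹ ≡ 6 (mod 7)
x = a₁·M₁·y₁ + a₂·M₂·y₂ = 0·7·1 + 5·6·6 = 180
Reduce mod 42: x ≡ 12
Check: 12 mod 6 = 0 ✓, 12 mod 7 = 5 ✓

x ≡ 12 (mod 42)


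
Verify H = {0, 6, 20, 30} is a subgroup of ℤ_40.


Subgroup test for H = {0, 6, 20, 30} in (ℤ_40, +):
(1) 0 ∈ H? Yes
(2) Closure: for all a,b ∈ H, (a+b) mod 40 ∈ H? No  [counterexample: 6 + 6 = 12 ∉ H]
(3) Inverses: for all a ∈ H, -a mod 40 ∈ H? No

No, H is not a subgroup of ℤ_40


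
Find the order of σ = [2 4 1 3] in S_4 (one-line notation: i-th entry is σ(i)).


Cycle decomposition: (1 2 4 3)
Cycle lengths: 4
Order = lcm(4) = 4

ord(σ) = 4


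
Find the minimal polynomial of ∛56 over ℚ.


∛56 satisfies x³ - 56 = 0, irreducible over ℚ (no rational root; 56 is not a perfect cube)

Minimal polynomial: x³ - 56


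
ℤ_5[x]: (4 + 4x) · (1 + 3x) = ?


Expand and collect like terms; reduce coefficients mod 5:
x^0: 4·1 = 4 ≡ 4 (mod 5)
x^1: 4·3 + 4·1 = 16 ≡ 1 (mod 5)
x^2: 4·3 = 12 ≡ 2 (mod 5)
Result: 4 + x + 2x^2

f · g = 4 + x + 2x^2


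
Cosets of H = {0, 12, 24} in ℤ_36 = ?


H = {0, 12, 24}, |H| = 3
Number of cosets = |G|/|H| = 36/3 = 12
0 + H = {0, 12, 24}
1 + H = {1, 13, 25}
2 + H = {2, 14, 26}
3 + H = {3, 15, 27}
4 + H = {4, 16, 28}
5 + H = {5, 17, 29}
6 + H = {6, 18, 30}
7 + H = {7, 19, 31}
8 + H = {8, 20, 32}
9 + H = {9, 21, 33}
10 + H = {10, 22, 34}
11 + H = {11, 23, 35}

Cosets: 0+H={0,12,24}; 1+H={1,13,25}; 2+H={2,14,26}; 3+H={3,15,27}; 4+H={4,16,28}; 5+H={5,17,29}; 6+H={6,18,30}; 7+H={7,19,31}; 8+H={8,20,32}; 9+H={9,21,33}; 10+H={10,22,34}; 11+H={11,23,35}


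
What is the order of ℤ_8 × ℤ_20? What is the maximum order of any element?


|ℤ_8 × ℤ_20| = 8 × 20 = 160
Max element order = lcm(8,20) = 40
Cyclic? No (gcd=4)

|ℤ_8×ℤ_20| = 160, max element order = 40


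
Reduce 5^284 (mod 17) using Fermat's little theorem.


Fermat's little theorem: if p is prime and gcd(a,p)=1, then a^(p-1) ≡ 1 (mod p)
p = 17 is prime, gcd(5,17) = 1
Reduce exponent: 284 mod 16 = 12
So 5^284 ≡ 5^12 (mod 17)
5^12 mod 17 = 4

5^284 ≡ 4 (mod 17)


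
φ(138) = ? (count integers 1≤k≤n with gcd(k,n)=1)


Factor n: 138 = 2 × 3 × 23
φ(n) = n · ∏(1 - 1/p) over distinct primes p | n
φ(138) = 138 · (1 - 1/2) · (1 - 1/3) · (1 - 1/23) = 44

φ(138) = 44


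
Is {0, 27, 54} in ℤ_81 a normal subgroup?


H = {0, 27, 54} in ℤ_81
ℤ_81 is abelian; every subgroup of an abelian group is normal

Yes, normal subgroup


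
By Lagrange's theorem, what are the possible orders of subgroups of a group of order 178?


Lagrange's theorem: |H| divides |G|
|G| = 178
Divisors of 178: 1, 2, 89, 178

Possible subgroup orders: {1, 2, 89, 178}


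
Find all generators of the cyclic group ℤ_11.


g generates ℤ_n iff gcd(g,n) = 1
Checking each g ∈ {1,...,10}:
gcd(1,11) = 1
gcd(2,11) = 1
gcd(3,11) = 1
gcd(4,11) = 1
gcd(5,11) = 1
gcd(6,11) = 1
gcd(7,11) = 1
gcd(8,11) = 1
gcd(9,11) = 1
gcd(10,11) = 1
Generators: {1, 2, 3, 4, 5, 6, 7, 8, 9, 10}
Number of generators = φ(11) = 10

Generators of ℤ_11 = {1, 2, 3, 4, 5, 6, 7, 8, 9, 10}


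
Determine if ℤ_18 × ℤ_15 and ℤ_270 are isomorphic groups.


Comparing ℤ_18 × ℤ_15 and ℤ_270:
gcd(18,15) = 3 ≠ 1. Max element order in ℤ_18×ℤ_15 is lcm(18,15) = 90 < 270, so it has no element of order 270

No, ℤ_18 × ℤ_15 ≇ ℤ_270


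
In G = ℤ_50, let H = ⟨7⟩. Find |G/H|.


|⟨7⟩| = n / gcd(7, 50) = 50 / 1 = 50
H is normal (ℤ_50 is abelian).
|G/H| = |G| / |H| = 50 / 50 = 1

|G/H| = 1


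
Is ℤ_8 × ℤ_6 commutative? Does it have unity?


Direct product ring; commutative with unity (1,1); but (1,0)·(0,1) = (0,0) gives zero divisors, so not an integral domain
Commutative: Yes
Integral domain: No
Has unity: Yes

ℤ_8 × ℤ_6: Commutative=Yes, Unity=Yes


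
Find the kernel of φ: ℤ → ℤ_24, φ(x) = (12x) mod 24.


Kernel = preimage of identity
ker(φ) = {x ∈ ℤ : 12x ≡ 0 (mod 24)}. gcd(12,24) = 12, so 12x ≡ 0 (mod 24) ⟺ x ≡ 0 (mod 24/12 = 2). Hence ker(φ) = 2ℤ

ker(φ) = 2ℤ


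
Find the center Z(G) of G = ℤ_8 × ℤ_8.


Z(G) = {g ∈ G | gx = xg for all x ∈ G}
Direct product of abelian groups is abelian, so Z(G) = G

Z(ℤ_8 × ℤ_8) = ℤ_8 × ℤ_8


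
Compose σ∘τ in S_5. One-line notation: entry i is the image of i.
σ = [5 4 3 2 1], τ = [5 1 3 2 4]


σ∘τ: apply τ first, then σ
1 →τ 5 →σ 1
2 →τ 1 →σ 5
3 →τ 3 →σ 3
4 →τ 2 →σ 4
5 →τ 4 →σ 2

σ∘τ = [1 5 3 4 2]


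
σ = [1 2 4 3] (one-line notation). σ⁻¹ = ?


To find σ⁻¹, swap domain and range:
σ(1) = 1 → σ⁻¹(1) = 1
σ(2) = 2 → σ⁻¹(2) = 2
σ(3) = 4 → σ⁻¹(4) = 3
σ(4) = 3 → σ⁻¹(3) = 4

σ⁻¹ = [1 2 4 3]


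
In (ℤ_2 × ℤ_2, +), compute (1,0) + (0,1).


Operation: componentwise addition mod (2, 2)
(1,0) + (0,1) = ((a₁+b₁) mod 2, (a₂+b₂) mod 2) with a = (1,0), b = (0,1)

(1,0) + (0,1) = (1,1)


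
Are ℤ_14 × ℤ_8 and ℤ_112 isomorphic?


Comparing ℤ_14 × ℤ_8 and ℤ_112:
gcd(14,8) = 2 ≠ 1. Max element order in ℤ_14×ℤ_8 is lcm(14,8) = 56 < 112, so it has no element of order 112

No, ℤ_14 × ℤ_8 ≇ ℤ_112


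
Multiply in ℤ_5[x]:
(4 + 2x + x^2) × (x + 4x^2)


Expand and collect like terms; reduce coefficients mod 5:
x^0: 4·0 = 0 ≡ 0 (mod 5)
x^1: 4·1 + 2·0 = 4 ≡ 4 (mod 5)
x^2: 4·4 + 2·1 + 1·0 = 18 ≡ 3 (mod 5)
x^3: 2·4 + 1·1 = 9 ≡ 4 (mod 5)
x^4: 1·4 = 4 ≡ 4 (mod 5)
Result: 4x + 3x^2 + 4x^3 + 4x^4

f · g = 4x + 3x^2 + 4x^3 + 4x^4


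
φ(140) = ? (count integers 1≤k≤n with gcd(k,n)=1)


Factor n: 140 = 2^2 × 5 × 7
φ(n) = n · ∏(1 - 1/p) over distinct primes p | n
φ(140) = 140 · (1 - 1/2) · (1 - 1/5) · (1 - 1/7) = 48

φ(140) = 48


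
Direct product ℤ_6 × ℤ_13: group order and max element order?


|ℤ_6 × ℤ_13| = 6 × 13 = 78
Max element order = lcm(6,13) = 78
Cyclic? Yes (gcd=1)

|ℤ_6×ℤ_13| = 78, max element order = 78


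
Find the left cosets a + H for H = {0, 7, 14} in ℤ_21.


H = {0, 7, 14}, |H| = 3
Number of cosets = |G|/|H| = 21/3 = 7
0 + H = {0, 7, 14}
1 + H = {1, 8, 15}
2 + H = {2, 9, 16}
3 + H = {3, 10, 17}
4 + H = {4, 11, 18}
5 + H = {5, 12, 19}
6 + H = {6, 13, 20}

Cosets: 0+H={0,7,14}; 1+H={1,8,15}; 2+H={2,9,16}; 3+H={3,10,17}; 4+H={4,11,18}; 5+H={5,12,19}; 6+H={6,13,20}


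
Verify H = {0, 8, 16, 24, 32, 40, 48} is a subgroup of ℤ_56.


Subgroup test for H = {0, 8, 16, 24, 32, 40, 48} in (ℤ_56, +):
(1) 0 ∈ H? Yes
(2) Closure: for all a,b ∈ H, (a+b) mod 56 ∈ H? Yes
(3) Inverses: for all a ∈ H, -a mod 56 ∈ H? Yes

Yes, H is a subgroup of ℤ_56


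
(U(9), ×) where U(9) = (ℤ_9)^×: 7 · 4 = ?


Operation: multiplication mod 9
7 · 4 = (a × b) mod 9 with a = 7, b = 4

7 · 4 = 1


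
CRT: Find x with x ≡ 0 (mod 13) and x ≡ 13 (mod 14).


m₁ = 13, m₂ = 14, gcd = 1, so CRT applies. M = m₁·m₂ = 182
Let M₁ = M/m₁ = 14, M₂ = M/m₂ = 13
Find y₁ ≡ M₁⁻¹ (mod m₁): 14⁻¹ ≡ 1 (mod 13)
Find y₂ ≡ M₂⁻¹ (mod m₂): 13⁻¹ ≡ 13 (mod 14)
x = a₁·M₁·y₁ + a₂·M₂·y₂ = 0·14·1 + 13·13·13 = 2197
Reduce mod 182: x ≡ 13
Check: 13 mod 13 = 0 ✓, 13 mod 14 = 13 ✓

x ≡ 13 (mod 182)


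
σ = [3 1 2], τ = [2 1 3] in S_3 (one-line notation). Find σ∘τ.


σ∘τ: apply τ first, then σ
1 →τ 2 →σ 1
2 →τ 1 →σ 3
3 →τ 3 →σ 2

σ∘τ = [1 3 2]


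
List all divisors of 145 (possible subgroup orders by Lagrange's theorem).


Lagrange's theorem: |H| divides |G|
|G| = 145
Divisors of 145: 1, 5, 29, 145

Possible subgroup orders: {1, 5, 29, 145}


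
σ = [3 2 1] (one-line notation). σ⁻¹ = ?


To find σ⁻¹, swap domain and range:
σ(1) = 3 → σ⁻¹(3) = 1
σ(2) = 2 → σ⁻¹(2) = 2
σ(3) = 1 → σ⁻¹(1) = 3

σ⁻¹ = [3 2 1]


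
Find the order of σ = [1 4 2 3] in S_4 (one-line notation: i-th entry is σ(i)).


Cycle decomposition: (2 4 3)
Cycle lengths: 3
Order = lcm(3) = 3

ord(σ) = 3


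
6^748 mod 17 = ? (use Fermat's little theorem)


Fermat's little theorem: if p is prime and gcd(a,p)=1, then a^(p-1) ≡ 1 (mod p)
p = 17 is prime, gcd(6,17) = 1
Reduce exponent: 748 mod 16 = 12
So 6^748 ≡ 6^12 (mod 17)
6^12 mod 17 = 13

6^748 ≡ 13 (mod 17)


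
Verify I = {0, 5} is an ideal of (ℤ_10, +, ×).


Check ideal conditions for I = {0, 5} in ℤ_10:
(1) I is an additive subgroup? Yes
(2) For r ∈ ℤ_10 and a ∈ I: r·a ∈ I? Yes

Yes, I is an ideal of ℤ_10


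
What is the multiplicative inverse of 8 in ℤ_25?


Use the extended Euclidean algorithm to write 1 = 8·s + 25·t; then s mod 25 is the inverse.
Euclidean algorithm:
  8 = 0·25 + 8
  25 = 3·8 + 1
  8 = 8·1 + 0
gcd(8,25) = 1
Back-substitution gives: 8·(-3) + 25·(1) = 1
So 8⁻¹ ≡ -3 ≡ 22 (mod 25)
Check: 8 × 22 = 176 ≡ 1 (mod 25) ✓

8⁻¹ ≡ 22 (mod 25)


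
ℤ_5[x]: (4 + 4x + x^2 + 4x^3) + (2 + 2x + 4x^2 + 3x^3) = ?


Add coefficients mod 5:
x^0: 4 + 2 = 1 (mod 5)
x^1: 4 + 2 = 1 (mod 5)
x^2: 1 + 4 = 0 (mod 5)
x^3: 4 + 3 = 2 (mod 5)
Result: 1 + x + 2x^3

f + g = 1 + x + 2x^3


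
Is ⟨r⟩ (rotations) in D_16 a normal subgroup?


H = ⟨r⟩ (rotations) in D_16
The rotation subgroup ⟨r⟩ has index 2 in D_16, so it is normal

Yes, normal subgroup


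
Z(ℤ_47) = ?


Z(G) = {g ∈ G | gx = xg for all x ∈ G}
ℤ_47 is abelian, so Z(G) = G

Z(ℤ_47) = ℤ_47


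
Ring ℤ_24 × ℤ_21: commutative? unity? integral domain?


Direct product ring; commutative with unity (1,1); but (1,0)·(0,1) = (0,0) gives zero divisors, so not an integral domain
Commutative: Yes
Integral domain: No
Has unity: Yes

ℤ_24 × ℤ_21: Commutative=Yes, Unity=Yes


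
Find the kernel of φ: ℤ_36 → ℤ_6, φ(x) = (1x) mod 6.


Kernel = preimage of identity
ker(φ) = {x ∈ ℤ_36 : 1x ≡ 0 (mod 6)}. Since 6 | 36, φ is well-defined. The kernel is the cyclic subgroup ⟨6⟩ of ℤ_36 (order 6), i.e. {0, 6, 12, 18, 24, 30}

ker(φ) = {0, 6, 12, 18, 24, 30}


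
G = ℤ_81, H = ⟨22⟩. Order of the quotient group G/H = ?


|⟨22⟩| = n / gcd(22, 81) = 81 / 1 = 81
H is normal (ℤ_81 is abelian).
|G/H| = |G| / |H| = 81 / 81 = 1

|G/H| = 1


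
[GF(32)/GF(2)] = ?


GF(32) = GF(2^5), so the extension degree is 5

[GF(32)/GF(2)] = 5


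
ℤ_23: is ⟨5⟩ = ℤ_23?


g generates ℤ_n iff gcd(g, n) = 1
gcd(5, 23) = 1
Since gcd = 1, 5 is a generator.

Yes, 5 generates ℤ_23


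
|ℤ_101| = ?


ℤ_n has n elements.

|ℤ_101| = 101


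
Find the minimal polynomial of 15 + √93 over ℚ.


Let α = 15 + √93. Then α - 15 = √93, so (α - 15)² = 93, giving α² - 30α + 132 = 0. Degree 2 and α ∉ ℚ, so this is the minimal polynomial.

Minimal polynomial: x² - 30x + 132


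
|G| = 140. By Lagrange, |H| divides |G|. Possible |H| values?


Lagrange's theorem: |H| divides |G|
|G| = 140
Divisors of 140: 1, 2, 4, 5, 7, 10, 14, 20, 28, 35, 70, 140

Possible subgroup orders: {1, 2, 4, 5, 7, 10, 14, 20, 28, 35, 70, 140}


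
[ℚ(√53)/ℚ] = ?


√53 has minimal polynomial x² - 53 (irreducible over ℚ since 53 is squarefree)

[ℚ(√53)/ℚ] = 2


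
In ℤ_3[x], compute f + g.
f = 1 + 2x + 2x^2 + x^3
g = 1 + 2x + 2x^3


Add coefficients mod 3:
x^0: 1 + 1 = 2 (mod 3)
x^1: 2 + 2 = 1 (mod 3)
x^2: 2 + 0 = 2 (mod 3)
x^3: 1 + 2 = 0 (mod 3)
Result: 2 + x + 2x^2

f + g = 2 + x + 2x^2


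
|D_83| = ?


|D_n| = 2n (n rotations and n reflections)
|D_83| = 2×83 = 166

|D_83| = 166


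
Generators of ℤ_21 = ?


g generates ℤ_n iff gcd(g,n) = 1
Prime factors of 21: 3, 7
Generators are g ∈ {1,...,20} not divisible by any of these primes.
Generators: {1, 2, 4, 5, 8, 10, 11, 13, 16, 17, 19, 20}
Number of generators = φ(21) = 12

Generators of ℤ_21 = {1, 2, 4, 5, 8, 10, 11, 13, 16, 17, 19, 20}


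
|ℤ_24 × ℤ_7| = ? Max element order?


|ℤ_24 × ℤ_7| = 24 × 7 = 168
Max element order = lcm(24,7) = 168
Cyclic? Yes (gcd=1)

|ℤ_24×ℤ_7| = 168, max element order = 168


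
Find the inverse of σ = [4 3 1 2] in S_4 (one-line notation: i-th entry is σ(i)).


To find σ⁻¹, swap domain and range:
σ(1) = 4 → σ⁻¹(4) = 1
σ(2) = 3 → σ⁻¹(3) = 2
σ(3) = 1 → σ⁻¹(1) = 3
σ(4) = 2 → σ⁻¹(2) = 4

σ⁻¹ = [3 4 2 1]


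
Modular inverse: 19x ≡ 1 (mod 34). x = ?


Use the extended Euclidean algorithm to write 1 = 19·s + 34·t; then s mod 34 is the inverse.
Euclidean algorithm:
  19 = 0·34 + 19
  34 = 1·19 + 15
  19 = 1·15 + 4
  15 = 3·4 + 3
  4 = 1·3 + 1
  3 = 3·1 + 0
gcd(19,34) = 1
Back-substitution gives: 19·(9) + 34·(-5) = 1
So 19⁻¹ ≡ 9 ≡ 9 (mod 34)
Check: 19 × 9 = 171 ≡ 1 (mod 34) ✓

19⁻¹ ≡ 9 (mod 34)


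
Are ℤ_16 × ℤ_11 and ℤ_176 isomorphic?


Comparing ℤ_16 × ℤ_11 and ℤ_176:
gcd(16,11) = 1, so ℤ_16 × ℤ_11 ≅ ℤ_176 (CRT)

Yes, ℤ_16 × ℤ_11 ≅ ℤ_176


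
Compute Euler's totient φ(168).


Factor n: 168 = 2^3 × 3 × 7
φ(n) = n · ∏(1 - 1/p) over distinct primes p | n
φ(168) = 168 · (1 - 1/2) · (1 - 1/3) · (1 - 1/7) = 48

φ(168) = 48


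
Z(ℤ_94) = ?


Z(G) = {g ∈ G | gx = xg for all x ∈ G}
ℤ_94 is abelian, so Z(G) = G

Z(ℤ_94) = ℤ_94


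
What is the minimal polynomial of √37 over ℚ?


√37 satisfies x² - 37 = 0, irreducible over ℚ since 37 is squarefree

Minimal polynomial: x² - 37


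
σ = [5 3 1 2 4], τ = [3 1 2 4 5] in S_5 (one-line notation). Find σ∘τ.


σ∘τ: apply τ first, then σ
1 →τ 3 →σ 1
2 →τ 1 →σ 5
3 →τ 2 →σ 3
4 →τ 4 →σ 2
5 →τ 5 →σ 4

σ∘τ = [1 5 3 2 4]


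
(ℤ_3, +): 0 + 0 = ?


Operation: addition mod 3
0 + 0 = (a + b) mod 3 with a = 0, b = 0

0 + 0 = 0


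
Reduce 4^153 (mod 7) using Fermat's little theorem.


Fermat's little theorem: if p is prime and gcd(a,p)=1, then a^(p-1) ≡ 1 (mod p)
p = 7 is prime, gcd(4,7) = 1
Reduce exponent: 153 mod 6 = 3
So 4^153 ≡ 4^3 (mod 7)
4^3 mod 7 = 1

4^153 ≡ 1 (mod 7)


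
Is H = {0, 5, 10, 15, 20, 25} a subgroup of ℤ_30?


Subgroup test for H = {0, 5, 10, 15, 20, 25} in (ℤ_30, +):
(1) 0 ∈ H? Yes
(2) Closure: for all a,b ∈ H, (a+b) mod 30 ∈ H? Yes
(3) Inverses: for all a ∈ H, -a mod 30 ∈ H? Yes

Yes, H is a subgroup of ℤ_30


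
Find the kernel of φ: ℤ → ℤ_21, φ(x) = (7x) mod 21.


Kernel = preimage of identity
ker(φ) = {x ∈ ℤ : 7x ≡ 0 (mod 21)}. gcd(7,21) = 7, so 7x ≡ 0 (mod 21) ⟺ x ≡ 0 (mod 21/7 = 3). Hence ker(φ) = 3ℤ

ker(φ) = 3ℤ


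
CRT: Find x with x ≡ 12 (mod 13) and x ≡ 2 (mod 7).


m₁ = 13, m₂ = 7, gcd = 1, so CRT applies. M = m₁·m₂ = 91
Let M₁ = M/m₁ = 7, M₂ = M/m₂ = 13
Find y₁ ≡ M₁⁻¹ (mod m₁): 7⁻¹ ≡ 2 (mod 13)
Find y₂ ≡ M₂⁻¹ (mod m₂): 13⁻¹ ≡ 6 (mod 7)
x = a₁·M₁·y₁ + a₂·M₂·y₂ = 12·7·2 + 2·13·6 = 324
Reduce mod 91: x ≡ 51
Check: 51 mod 13 = 12 ✓, 51 mod 7 = 2 ✓

x ≡ 51 (mod 91)


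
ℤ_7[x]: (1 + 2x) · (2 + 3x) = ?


Expand and collect like terms; reduce coefficients mod 7:
x^0: 1·2 = 2 ≡ 2 (mod 7)
x^1: 1·3 + 2·2 = 7 ≡ 0 (mod 7)
x^2: 2·3 = 6 ≡ 6 (mod 7)
Result: 2 + 6x^2

f · g = 2 + 6x^2


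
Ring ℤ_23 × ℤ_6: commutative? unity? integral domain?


Direct product ring; commutative with unity (1,1); but (1,0)·(0,1) = (0,0) gives zero divisors, so not an integral domain
Commutative: Yes
Integral domain: No
Has unity: Yes

ℤ_23 × ℤ_6: Commutative=Yes, Unity=Yes


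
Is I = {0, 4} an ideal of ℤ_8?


Check ideal conditions for I = {0, 4} in ℤ_8:
(1) I is an additive subgroup? Yes
(2) For r ∈ ℤ_8 and a ∈ I: r·a ∈ I? Yes

Yes, I is an ideal of ℤ_8


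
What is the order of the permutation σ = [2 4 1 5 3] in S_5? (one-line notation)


Cycle decomposition: (1 2 4 5 3)
Cycle lengths: 5
Order = lcm(5) = 5

ord(σ) = 5


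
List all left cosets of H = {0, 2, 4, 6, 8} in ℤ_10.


H = {0, 2, 4, 6, 8}, |H| = 5
Number of cosets = |G|/|H| = 10/5 = 2
0 + H = {0, 2, 4, 6, 8}
1 + H = {1, 3, 5, 7, 9}

Cosets: 0+H={0,2,4,6,8}; 1+H={1,3,5,7,9}


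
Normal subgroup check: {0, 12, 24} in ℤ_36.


H = {0, 12, 24} in ℤ_36
ℤ_36 is abelian; every subgroup of an abelian group is normal

Yes, normal subgroup


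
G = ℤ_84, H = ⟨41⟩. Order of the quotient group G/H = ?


|⟨41⟩| = n / gcd(41, 84) = 84 / 1 = 84
H is normal (ℤ_84 is abelian).
|G/H| = |G| / |H| = 84 / 84 = 1

|G/H| = 1


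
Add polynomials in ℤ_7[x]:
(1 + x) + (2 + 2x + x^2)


Add coefficients mod 7:
x^0: 1 + 2 = 3 (mod 7)
x^1: 1 + 2 = 3 (mod 7)
x^2: 0 + 1 = 1 (mod 7)
Result: 3 + 3x + x^2

f + g = 3 + 3x + x^2


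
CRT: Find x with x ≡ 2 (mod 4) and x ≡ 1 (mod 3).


m₁ = 4, m₂ = 3, gcd = 1, so CRT applies. M = m₁·m₂ = 12
Let M₁ = M/m₁ = 3, M₂ = M/m₂ = 4
Find y₁ ≡ M₁⁻¹ (mod m₁): 3⁻¹ ≡ 3 (mod 4)
Find y₂ ≡ M₂⁻¹ (mod m₂): 4⁻¹ ≡ 1 (mod 3)
x = a₁·M₁·y₁ + a₂·M₂·y₂ = 2·3·3 + 1·4·1 = 22
Reduce mod 12: x ≡ 10
Check: 10 mod 4 = 2 ✓, 10 mod 3 = 1 ✓

x ≡ 10 (mod 12)


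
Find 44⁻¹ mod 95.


Use the extended Euclidean algorithm to write 1 = 44·s + 95·t; then s mod 95 is the inverse.
Euclidean algorithm:
  44 = 0·95 + 44
  95 = 2·44 + 7
  44 = 6·7 + 2
  7 = 3·2 + 1
  2 = 2·1 + 0
gcd(44,95) = 1
Back-substitution gives: 44·(-41) + 95·(19) = 1
So 44⁻¹ ≡ -41 ≡ 54 (mod 95)
Check: 44 × 54 = 2376 ≡ 1 (mod 95) ✓

44⁻¹ ≡ 54 (mod 95)


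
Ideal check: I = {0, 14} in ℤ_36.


Check ideal conditions for I = {0, 14} in ℤ_36:
(1) I is an additive subgroup? No
(2) For r ∈ ℤ_36 and a ∈ I: r·a ∈ I? No  [counterexample: r=2, a=14, r·a mod 36 = 28 ∉ I]

No, I is not an ideal of ℤ_36


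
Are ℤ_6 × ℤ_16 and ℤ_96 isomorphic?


Comparing ℤ_6 × ℤ_16 and ℤ_96:
gcd(6,16) = 2 ≠ 1. Max element order in ℤ_6×ℤ_16 is lcm(6,16) = 48 < 96, so it has no element of order 96

No, ℤ_6 × ℤ_16 ≇ ℤ_96


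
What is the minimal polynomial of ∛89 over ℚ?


∛89 satisfies x³ - 89 = 0, irreducible over ℚ (no rational root; 89 is not a perfect cube)

Minimal polynomial: x³ - 89


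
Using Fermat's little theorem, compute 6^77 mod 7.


Fermat's little theorem: if p is prime and gcd(a,p)=1, then a^(p-1) ≡ 1 (mod p)
p = 7 is prime, gcd(6,7) = 1
Reduce exponent: 77 mod 6 = 5
So 6^77 ≡ 6^5 (mod 7)
6^5 mod 7 = 6

6^77 ≡ 6 (mod 7)


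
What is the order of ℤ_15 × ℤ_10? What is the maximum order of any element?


|ℤ_15 × ℤ_10| = 15 × 10 = 150
Max element order = lcm(15,10) = 30
Cyclic? No (gcd=5)

|ℤ_15×ℤ_10| = 150, max element order = 30


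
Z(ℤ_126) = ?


Z(G) = {g ∈ G | gx = xg for all x ∈ G}
ℤ_126 is abelian, so Z(G) = G

Z(ℤ_126) = ℤ_126


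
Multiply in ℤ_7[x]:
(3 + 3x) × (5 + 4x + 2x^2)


Expand and collect like terms; reduce coefficients mod 7:
x^0: 3·5 = 15 ≡ 1 (mod 7)
x^1: 3·4 + 3·5 = 27 ≡ 6 (mod 7)
x^2: 3·2 + 3·4 = 18 ≡ 4 (mod 7)
x^3: 3·2 = 6 ≡ 6 (mod 7)
Result: 1 + 6x + 4x^2 + 6x^3

f · g = 1 + 6x + 4x^2 + 6x^3


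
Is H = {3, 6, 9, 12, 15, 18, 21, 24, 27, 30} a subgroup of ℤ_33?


Subgroup test for H = {3, 6, 9, 12, 15, 18, 21, 24, 27, 30} in (ℤ_33, +):
(1) 0 ∈ H? No
(2) Closure: for all a,b ∈ H, (a+b) mod 33 ∈ H? No  [counterexample: 3 + 30 = 0 ∉ H]
(3) Inverses: for all a ∈ H, -a mod 33 ∈ H? Yes

No, H is not a subgroup of ℤ_33


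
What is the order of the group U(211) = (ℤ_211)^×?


U(n) is the group of units mod n; |U(n)| = φ(n)
|U(211)| = φ(211) = 210

|U(211) = (ℤ_211)^×| = 210


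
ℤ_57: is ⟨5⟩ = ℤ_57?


g generates ℤ_n iff gcd(g, n) = 1
gcd(5, 57) = 1
Since gcd = 1, 5 is a generator.

Yes, 5 generates ℤ_57


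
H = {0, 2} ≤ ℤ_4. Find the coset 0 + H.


0 + H = {0 + h (mod 4) : h ∈ H}
0+0=0, 0+2=2

0 + H = {0, 2}


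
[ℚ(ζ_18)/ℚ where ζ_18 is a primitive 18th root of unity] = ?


[ℚ(ζ_n):ℚ] = deg Φ_n(x) = φ(n). Here φ(18) = 6

[ℚ(ζ_18)/ℚ where ζ_18 is a primitive 18th root of unity] = 6
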